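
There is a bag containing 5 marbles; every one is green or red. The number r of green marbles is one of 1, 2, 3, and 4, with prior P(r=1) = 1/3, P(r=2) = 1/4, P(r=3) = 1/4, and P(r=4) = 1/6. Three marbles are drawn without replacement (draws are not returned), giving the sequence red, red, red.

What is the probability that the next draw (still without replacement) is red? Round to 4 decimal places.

Compute the likelihood of the observed sequence for each case: P(data | r = 1) = (4/5)(3/4)(2/3) = 2/5; P(data | r = 2) = (3/5)(2/4)(1/3) = 1/10; P(data | r = 3) = (2/5)(1/4)(0/3) = 0; P(data | r = 4) = (1/5)(0/4) = 0.
The prior-weighted likelihoods are 1/3 · 2/5 = 2/15, 1/4 · 1/10 = 1/40, 1/4 · 0 = 0, 1/6 · 0 = 0; summing to 19/120.
Dividing through by the total gives posterior P(r = 1 | data) = 16/19, P(r = 2 | data) = 3/19, P(r = 3 | data) = 0, P(r = 4 | data) = 0.
Averaging over the posterior, P(red next | data) = (1/2)(16/19) + (0)(3/19) = 8/19.

0.4211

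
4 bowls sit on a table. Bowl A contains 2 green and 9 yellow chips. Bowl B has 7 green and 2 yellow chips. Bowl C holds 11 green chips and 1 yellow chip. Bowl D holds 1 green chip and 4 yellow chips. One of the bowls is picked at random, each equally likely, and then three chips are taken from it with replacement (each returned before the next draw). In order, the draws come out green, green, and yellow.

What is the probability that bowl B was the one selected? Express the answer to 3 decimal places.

0.510

For each hypothesis, P(data | H) works out to: P(data | bowl A) = (2/11)(2/11)(9/11) = 0.027047; P(data | bowl B) = (7/9)(7/9)(2/9) = 0.13443; P(data | bowl C) = (11/12)(11/12)(1/12) = 0.070023; P(data | bowl D) = (1/5)(1/5)(4/5) = 0.032.
Multiplying each by its prior: 1/4 · 0.027047 = 0.0067618, 1/4 · 0.13443 = 0.033608, 1/4 · 0.070023 = 0.017506, 1/4 · 0.032 = 0.008; these sum to 0.065875.
By Bayes' rule, P(bowl B | data) = (0.033608) / (0.065875) = 0.51017.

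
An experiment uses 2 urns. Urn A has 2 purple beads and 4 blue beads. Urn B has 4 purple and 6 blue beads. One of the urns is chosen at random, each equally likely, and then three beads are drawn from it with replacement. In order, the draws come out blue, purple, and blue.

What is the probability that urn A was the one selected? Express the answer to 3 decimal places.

0.507

For each hypothesis, P(data | H) works out to: P(data | urn A) = (4/6)(2/6)(4/6) = 0.14815; P(data | urn B) = (6/10)(4/10)(6/10) = 0.144.
Weighting by the prior gives 1/2 · 0.14815 = 0.074074, 1/2 · 0.144 = 0.072; summing to 0.14607.
Hence P(urn A | data) = (0.074074) / (0.14607) = 0.5071.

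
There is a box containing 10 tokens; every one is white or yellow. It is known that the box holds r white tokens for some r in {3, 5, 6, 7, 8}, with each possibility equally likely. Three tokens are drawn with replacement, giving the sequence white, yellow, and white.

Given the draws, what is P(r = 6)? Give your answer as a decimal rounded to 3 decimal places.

0.237

For each hypothesis, P(data | H) works out to: P(data | r = 3) = (3/10)(7/10)(3/10) = 0.063; P(data | r = 5) = (5/10)(5/10)(5/10) = 0.125; P(data | r = 6) = (6/10)(4/10)(6/10) = 0.144; P(data | r = 7) = (7/10)(3/10)(7/10) = 0.147; P(data | r = 8) = (8/10)(2/10)(8/10) = 0.128.
The prior-weighted likelihoods are 1/5 · 0.063 = 0.0126, 1/5 · 0.125 = 0.025, 1/5 · 0.144 = 0.0288, 1/5 · 0.147 = 0.0294, 1/5 · 0.128 = 0.0256; these sum to 0.1214.
Hence P(r = 6 | data) = (0.0288) / (0.1214) = 0.23723.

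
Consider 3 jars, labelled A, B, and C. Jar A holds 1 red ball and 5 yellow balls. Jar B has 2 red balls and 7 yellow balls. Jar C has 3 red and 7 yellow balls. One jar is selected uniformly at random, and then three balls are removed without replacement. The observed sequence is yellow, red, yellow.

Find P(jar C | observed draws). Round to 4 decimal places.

The likelihood of the observed sequence under each hypothesis: P(data | jar A) = (5/6)(1/5)(4/4) = 1/6; P(data | jar B) = (7/9)(2/8)(6/7) = 1/6; P(data | jar C) = (7/10)(3/9)(6/8) = 7/40.
Weighting by the prior gives 1/3 · 1/6 = 1/18, 1/3 · 1/6 = 1/18, 1/3 · 7/40 = 7/120; these sum to 61/360.
So P(jar C | data) = (7/120) / (61/360) = 21/61.

0.3443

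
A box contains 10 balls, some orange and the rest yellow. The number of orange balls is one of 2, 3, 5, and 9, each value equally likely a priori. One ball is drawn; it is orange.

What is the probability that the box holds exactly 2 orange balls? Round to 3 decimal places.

For each hypothesis, P(data | H) works out to: P(data | r = 2) = (2/10) = 1/5; P(data | r = 3) = (3/10) = 3/10; P(data | r = 5) = (5/10) = 1/2; P(data | r = 9) = (9/10) = 9/10.
Weighting by the prior gives 1/4 · 1/5 = 1/20, 1/4 · 3/10 = 3/40, 1/4 · 1/2 = 1/8, 1/4 · 9/10 = 9/40; summing to 19/40.
By Bayes' rule, P(r = 2 | data) = (1/20) / (19/40) = 2/19.

0.105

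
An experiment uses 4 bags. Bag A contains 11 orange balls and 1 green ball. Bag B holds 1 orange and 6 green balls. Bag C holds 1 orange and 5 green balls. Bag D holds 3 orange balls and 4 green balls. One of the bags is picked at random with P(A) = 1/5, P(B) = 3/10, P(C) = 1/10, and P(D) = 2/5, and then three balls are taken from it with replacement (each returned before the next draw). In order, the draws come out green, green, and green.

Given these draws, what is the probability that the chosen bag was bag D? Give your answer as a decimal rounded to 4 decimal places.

0.2321

Compute the likelihood of the observed sequence for each case: P(data | bag A) = (1/12)(1/12)(1/12) = 0.0005787; P(data | bag B) = (6/7)(6/7)(6/7) = 0.62974; P(data | bag C) = (5/6)(5/6)(5/6) = 0.5787; P(data | bag D) = (4/7)(4/7)(4/7) = 0.18659.
Weighting by the prior gives 1/5 · 0.0005787 = 0.00011574, 3/10 · 0.62974 = 0.18892, 1/10 · 0.5787 = 0.05787, 2/5 · 0.18659 = 0.074636; summing to 0.32154.
So P(bag D | data) = (0.074636) / (0.32154) = 0.23212.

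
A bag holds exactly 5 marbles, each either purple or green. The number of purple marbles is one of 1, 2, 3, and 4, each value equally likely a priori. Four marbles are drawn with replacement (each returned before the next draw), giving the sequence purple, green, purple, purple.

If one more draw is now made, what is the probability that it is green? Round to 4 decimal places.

Under each hypothesis, the probability of the observed sequence is: P(data | r = 1) = (1/5)(4/5)(1/5)(1/5) = 0.0064; P(data | r = 2) = (2/5)(3/5)(2/5)(2/5) = 0.0384; P(data | r = 3) = (3/5)(2/5)(3/5)(3/5) = 0.0864; P(data | r = 4) = (4/5)(1/5)(4/5)(4/5) = 0.1024.
The prior-weighted likelihoods are 1/4 · 0.0064 = 0.0016, 1/4 · 0.0384 = 0.0096, 1/4 · 0.0864 = 0.0216, 1/4 · 0.1024 = 0.0256; summing to 0.0584.
Normalising, the posterior is P(r = 1 | data) = 0.027397, P(r = 2 | data) = 0.16438, P(r = 3 | data) = 0.36986, P(r = 4 | data) = 0.43836.
The predictive probability is P(green next | data) = (4/5)(0.027397) + (3/5)(0.16438) + (2/5)(0.36986) + (1/5)(0.43836) = 0.35616.

0.3562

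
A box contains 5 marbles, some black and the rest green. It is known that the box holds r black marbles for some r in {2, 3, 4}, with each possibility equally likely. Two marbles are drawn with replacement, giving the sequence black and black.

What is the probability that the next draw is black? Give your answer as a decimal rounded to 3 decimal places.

0.683

Compute the likelihood of the observed sequence for each case: P(data | r = 2) = (2/5)(2/5) = 4/25; P(data | r = 3) = (3/5)(3/5) = 9/25; P(data | r = 4) = (4/5)(4/5) = 16/25.
The prior-weighted likelihoods are 1/3 · 4/25 = 4/75, 1/3 · 9/25 = 3/25, 1/3 · 16/25 = 16/75; with total 29/75.
Normalising, the posterior is P(r = 2 | data) = 4/29, P(r = 3 | data) = 9/29, P(r = 4 | data) = 16/29.
So P(black next | data) = Σ P(black next | H) P(H | data) = (2/5)(4/29) + (3/5)(9/29) + (4/5)(16/29) = 99/145.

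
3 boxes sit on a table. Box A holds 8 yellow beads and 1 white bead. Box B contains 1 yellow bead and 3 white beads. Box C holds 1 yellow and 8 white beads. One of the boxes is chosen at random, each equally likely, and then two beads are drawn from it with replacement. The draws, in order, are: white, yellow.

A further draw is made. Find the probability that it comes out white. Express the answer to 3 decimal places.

Compute the likelihood of the observed sequence for each case: P(data | box A) = (1/9)(8/9) = 0.098765; P(data | box B) = (3/4)(1/4) = 0.1875; P(data | box C) = (8/9)(1/9) = 0.098765.
The prior-weighted likelihoods are 1/3 · 0.098765 = 0.032922, 1/3 · 0.1875 = 0.0625, 1/3 · 0.098765 = 0.032922; with total 0.12834.
The posterior is then P(box A | data) = 0.25651, P(box B | data) = 0.48697, P(box C | data) = 0.25651.
Averaging over the posterior, P(white next | data) = (1/9)(0.25651) + (3/4)(0.48697) + (8/9)(0.25651) = 0.62174.

0.622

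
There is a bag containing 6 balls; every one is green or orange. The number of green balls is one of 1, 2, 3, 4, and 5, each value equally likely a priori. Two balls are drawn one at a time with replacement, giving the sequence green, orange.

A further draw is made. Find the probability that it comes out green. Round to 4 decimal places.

0.5000

The likelihood of the observed sequence under each hypothesis: P(data | r = 1) = (1/6)(5/6) = 5/36; P(data | r = 2) = (2/6)(4/6) = 2/9; P(data | r = 3) = (3/6)(3/6) = 1/4; P(data | r = 4) = (4/6)(2/6) = 2/9; P(data | r = 5) = (5/6)(1/6) = 5/36.
Multiplying each by its prior: 1/5 · 5/36 = 1/36, 1/5 · 2/9 = 2/45, 1/5 · 1/4 = 1/20, 1/5 · 2/9 = 2/45, 1/5 · 5/36 = 1/36; these sum to 7/36.
Normalising, the posterior is P(r = 1 | data) = 1/7, P(r = 2 | data) = 8/35, P(r = 3 | data) = 9/35, P(r = 4 | data) = 8/35, P(r = 5 | data) = 1/7.
The predictive probability is P(green next | data) = (1/6)(1/7) + (1/3)(8/35) + (1/2)(9/35) + (2/3)(8/35) + (5/6)(1/7) = 1/2.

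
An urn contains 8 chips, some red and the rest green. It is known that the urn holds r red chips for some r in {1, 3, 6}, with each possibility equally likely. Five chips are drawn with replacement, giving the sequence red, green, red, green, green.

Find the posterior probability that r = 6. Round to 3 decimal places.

For each hypothesis, P(data | H) works out to: P(data | r = 1) = (1/8)(7/8)(1/8)(7/8)(7/8) = 0.010468; P(data | r = 3) = (3/8)(5/8)(3/8)(5/8)(5/8) = 0.034332; P(data | r = 6) = (6/8)(2/8)(6/8)(2/8)(2/8) = 0.0087891.
The prior-weighted likelihoods are 1/3 · 0.010468 = 0.0034892, 1/3 · 0.034332 = 0.011444, 1/3 · 0.0087891 = 0.0029297; these sum to 0.017863.
So P(r = 6 | data) = (0.0029297) / (0.017863) = 0.16401.

0.164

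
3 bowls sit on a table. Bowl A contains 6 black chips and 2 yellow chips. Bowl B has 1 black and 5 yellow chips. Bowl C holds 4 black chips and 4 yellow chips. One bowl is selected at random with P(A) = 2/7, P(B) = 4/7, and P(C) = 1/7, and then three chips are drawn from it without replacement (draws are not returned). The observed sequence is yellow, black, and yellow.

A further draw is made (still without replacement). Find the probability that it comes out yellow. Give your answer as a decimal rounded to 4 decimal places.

0.8216

The likelihood of the observed sequence under each hypothesis: P(data | bowl A) = (2/8)(6/7)(1/6) = 1/28; P(data | bowl B) = (5/6)(1/5)(4/4) = 1/6; P(data | bowl C) = (4/8)(4/7)(3/6) = 1/7.
Weighting by the prior gives 2/7 · 1/28 = 1/98, 4/7 · 1/6 = 2/21, 1/7 · 1/7 = 1/49; with total 37/294.
Dividing through by the total gives posterior P(bowl A | data) = 3/37, P(bowl B | data) = 28/37, P(bowl C | data) = 6/37.
Averaging over the posterior, P(yellow next | data) = (0)(3/37) + (1)(28/37) + (2/5)(6/37) = 152/185.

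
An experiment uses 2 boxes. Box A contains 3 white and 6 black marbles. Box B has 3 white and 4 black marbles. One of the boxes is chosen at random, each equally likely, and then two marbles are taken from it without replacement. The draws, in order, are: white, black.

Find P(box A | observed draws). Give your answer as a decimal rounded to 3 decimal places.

For each hypothesis, P(data | H) works out to: P(data | box A) = (3/9)(6/8) = 1/4; P(data | box B) = (3/7)(4/6) = 2/7.
The prior-weighted likelihoods are 1/2 · 1/4 = 1/8, 1/2 · 2/7 = 1/7; with total 15/56.
Therefore the posterior P(box A | data) = (1/8) / (15/56) = 7/15.

0.467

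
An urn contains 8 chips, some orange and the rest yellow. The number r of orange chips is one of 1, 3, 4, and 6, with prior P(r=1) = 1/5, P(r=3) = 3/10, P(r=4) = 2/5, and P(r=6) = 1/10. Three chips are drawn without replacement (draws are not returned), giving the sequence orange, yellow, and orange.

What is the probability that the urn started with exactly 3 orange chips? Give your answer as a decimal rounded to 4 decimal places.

The likelihood of the observed sequence under each hypothesis: P(data | r = 1) = (1/8)(7/7)(0/6) = 0; P(data | r = 3) = (3/8)(5/7)(2/6) = 5/56; P(data | r = 4) = (4/8)(4/7)(3/6) = 1/7; P(data | r = 6) = (6/8)(2/7)(5/6) = 5/28.
The prior-weighted likelihoods are 1/5 · 0 = 0, 3/10 · 5/56 = 3/112, 2/5 · 1/7 = 2/35, 1/10 · 5/28 = 1/56; with total 57/560.
By Bayes' rule, P(r = 3 | data) = (3/112) / (57/560) = 5/19.

0.2632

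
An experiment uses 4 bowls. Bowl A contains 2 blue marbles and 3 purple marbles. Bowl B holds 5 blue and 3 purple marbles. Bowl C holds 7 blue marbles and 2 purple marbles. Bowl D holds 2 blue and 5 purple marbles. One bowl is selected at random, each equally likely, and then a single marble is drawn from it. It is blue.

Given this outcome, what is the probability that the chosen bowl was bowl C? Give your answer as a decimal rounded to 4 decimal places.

0.3724

The likelihood of this draw under each hypothesis: P(data | bowl A) = (2/5) = 0.4; P(data | bowl B) = (5/8) = 0.625; P(data | bowl C) = (7/9) = 0.77778; P(data | bowl D) = (2/7) = 0.28571.
Multiplying each by its prior: 1/4 · 0.4 = 0.1, 1/4 · 0.625 = 0.15625, 1/4 · 0.77778 = 0.19444, 1/4 · 0.28571 = 0.071429; summing to 0.52212.
So P(bowl C | data) = (0.19444) / (0.52212) = 0.37241.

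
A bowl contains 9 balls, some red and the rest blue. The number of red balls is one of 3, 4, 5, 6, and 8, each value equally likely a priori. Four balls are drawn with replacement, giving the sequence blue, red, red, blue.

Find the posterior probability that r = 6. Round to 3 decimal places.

Compute the likelihood of the observed sequence for each case: P(data | r = 3) = (6/9)(3/9)(3/9)(6/9) = 0.049383; P(data | r = 4) = (5/9)(4/9)(4/9)(5/9) = 0.060966; P(data | r = 5) = (4/9)(5/9)(5/9)(4/9) = 0.060966; P(data | r = 6) = (3/9)(6/9)(6/9)(3/9) = 0.049383; P(data | r = 8) = (1/9)(8/9)(8/9)(1/9) = 0.0097546.
Multiplying each by its prior: 1/5 · 0.049383 = 0.0098765, 1/5 · 0.060966 = 0.012193, 1/5 · 0.060966 = 0.012193, 1/5 · 0.049383 = 0.0098765, 1/5 · 0.0097546 = 0.0019509; with total 0.046091.
Therefore the posterior P(r = 6 | data) = (0.0098765) / (0.046091) = 0.21429.

0.214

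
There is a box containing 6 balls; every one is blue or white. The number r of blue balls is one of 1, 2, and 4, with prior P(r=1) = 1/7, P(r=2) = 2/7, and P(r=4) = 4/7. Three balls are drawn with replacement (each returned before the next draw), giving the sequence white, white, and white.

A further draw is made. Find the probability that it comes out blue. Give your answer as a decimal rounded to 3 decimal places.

Compute the likelihood of the observed sequence for each case: P(data | r = 1) = (5/6)(5/6)(5/6) = 0.5787; P(data | r = 2) = (4/6)(4/6)(4/6) = 0.2963; P(data | r = 4) = (2/6)(2/6)(2/6) = 0.037037.
The prior-weighted likelihoods are 1/7 · 0.5787 = 0.082672, 2/7 · 0.2963 = 0.084656, 4/7 · 0.037037 = 0.021164; summing to 0.18849.
Normalising, the posterior is P(r = 1 | data) = 0.4386, P(r = 2 | data) = 0.44912, P(r = 4 | data) = 0.11228.
So P(blue next | data) = Σ P(blue next | H) P(H | data) = (1/6)(0.4386) + (1/3)(0.44912) + (2/3)(0.11228) = 0.29766.

0.298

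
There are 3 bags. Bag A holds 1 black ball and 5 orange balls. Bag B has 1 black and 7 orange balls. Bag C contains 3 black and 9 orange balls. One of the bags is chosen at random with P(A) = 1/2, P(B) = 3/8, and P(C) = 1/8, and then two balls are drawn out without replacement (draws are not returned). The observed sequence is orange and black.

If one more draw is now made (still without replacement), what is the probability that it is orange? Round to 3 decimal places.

0.967

The likelihood of the observed sequence under each hypothesis: P(data | bag A) = (5/6)(1/5) = 0.16667; P(data | bag B) = (7/8)(1/7) = 0.125; P(data | bag C) = (9/12)(3/11) = 0.20455.
Multiplying each by its prior: 1/2 · 0.16667 = 0.083333, 3/8 · 0.125 = 0.046875, 1/8 · 0.20455 = 0.025568; with total 0.15578.
The posterior is then P(bag A | data) = 0.53495, P(bag B | data) = 0.30091, P(bag C | data) = 0.16413.
The predictive probability is P(orange next | data) = (1)(0.53495) + (1)(0.30091) + (4/5)(0.16413) = 0.96717.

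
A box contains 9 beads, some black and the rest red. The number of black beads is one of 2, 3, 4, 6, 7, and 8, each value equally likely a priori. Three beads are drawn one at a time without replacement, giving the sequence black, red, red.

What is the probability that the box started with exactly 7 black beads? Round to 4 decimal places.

0.0461

Under each hypothesis, the probability of the observed sequence is: P(data | r = 2) = (2/9)(7/8)(6/7) = 1/6; P(data | r = 3) = (3/9)(6/8)(5/7) = 5/28; P(data | r = 4) = (4/9)(5/8)(4/7) = 10/63; P(data | r = 6) = (6/9)(3/8)(2/7) = 1/14; P(data | r = 7) = (7/9)(2/8)(1/7) = 1/36; P(data | r = 8) = (8/9)(1/8)(0/7) = 0.
Weighting by the prior gives 1/6 · 1/6 = 1/36, 1/6 · 5/28 = 5/168, 1/6 · 10/63 = 5/189, 1/6 · 1/14 = 1/84, 1/6 · 1/36 = 1/216, 1/6 · 0 = 0; with total 19/189.
So P(r = 7 | data) = (1/216) / (19/189) = 7/152.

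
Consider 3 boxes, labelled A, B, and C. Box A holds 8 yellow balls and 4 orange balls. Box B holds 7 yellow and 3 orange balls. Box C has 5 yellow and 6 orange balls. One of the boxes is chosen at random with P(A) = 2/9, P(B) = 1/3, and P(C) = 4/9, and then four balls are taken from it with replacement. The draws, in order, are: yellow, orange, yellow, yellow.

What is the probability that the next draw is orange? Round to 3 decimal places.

0.380

Compute the likelihood of the observed sequence for each case: P(data | box A) = (8/12)(4/12)(8/12)(8/12) = 0.098765; P(data | box B) = (7/10)(3/10)(7/10)(7/10) = 0.1029; P(data | box C) = (5/11)(6/11)(5/11)(5/11) = 0.051226.
Weighting by the prior gives 2/9 · 0.098765 = 0.021948, 1/3 · 0.1029 = 0.0343, 4/9 · 0.051226 = 0.022767; with total 0.079015.
The posterior is then P(box A | data) = 0.27777, P(box B | data) = 0.43409, P(box C | data) = 0.28814.
The predictive probability is P(orange next | data) = (1/3)(0.27777) + (3/10)(0.43409) + (6/11)(0.28814) = 0.37998.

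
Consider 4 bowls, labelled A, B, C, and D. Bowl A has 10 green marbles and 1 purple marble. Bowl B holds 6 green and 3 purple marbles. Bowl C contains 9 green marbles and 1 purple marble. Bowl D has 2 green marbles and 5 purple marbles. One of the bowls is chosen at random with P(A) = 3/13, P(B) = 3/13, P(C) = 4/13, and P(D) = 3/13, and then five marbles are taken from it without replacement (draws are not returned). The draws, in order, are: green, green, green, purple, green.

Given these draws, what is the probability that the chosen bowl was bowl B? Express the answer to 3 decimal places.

0.242

For each hypothesis, P(data | H) works out to: P(data | bowl A) = (10/11)(9/10)(8/9)(1/8)(7/7) = 0.090909; P(data | bowl B) = (6/9)(5/8)(4/7)(3/6)(3/5) = 0.071429; P(data | bowl C) = (9/10)(8/9)(7/8)(1/7)(6/6) = 0.1; P(data | bowl D) = (2/7)(1/6)(0/5) = 0.
Multiplying each by its prior: 3/13 · 0.090909 = 0.020979, 3/13 · 0.071429 = 0.016484, 4/13 · 0.1 = 0.030769, 3/13 · 0 = 0; these sum to 0.068232.
Therefore the posterior P(bowl B | data) = (0.016484) / (0.068232) = 0.24158.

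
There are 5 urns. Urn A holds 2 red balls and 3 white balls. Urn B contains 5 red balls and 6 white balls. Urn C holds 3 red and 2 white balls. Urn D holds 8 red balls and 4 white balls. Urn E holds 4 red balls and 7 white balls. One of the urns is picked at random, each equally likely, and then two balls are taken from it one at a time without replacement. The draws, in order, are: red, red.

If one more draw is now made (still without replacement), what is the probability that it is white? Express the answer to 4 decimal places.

0.6060

The likelihood of the observed sequence under each hypothesis: P(data | urn A) = (2/5)(1/4) = 1/10; P(data | urn B) = (5/11)(4/10) = 2/11; P(data | urn C) = (3/5)(2/4) = 3/10; P(data | urn D) = (8/12)(7/11) = 14/33; P(data | urn E) = (4/11)(3/10) = 6/55.
Weighting by the prior gives 1/5 · 1/10 = 1/50, 1/5 · 2/11 = 2/55, 1/5 · 3/10 = 3/50, 1/5 · 14/33 = 14/165, 1/5 · 6/55 = 6/275; with total 184/825.
Dividing through by the total gives posterior P(urn A | data) = 33/368, P(urn B | data) = 15/92, P(urn C | data) = 99/368, P(urn D | data) = 35/92, P(urn E | data) = 9/92.
So P(white next | data) = Σ P(white next | H) P(H | data) = (1)(33/368) + (2/3)(15/92) + (2/3)(99/368) + (2/5)(35/92) + (7/9)(9/92) = 223/368.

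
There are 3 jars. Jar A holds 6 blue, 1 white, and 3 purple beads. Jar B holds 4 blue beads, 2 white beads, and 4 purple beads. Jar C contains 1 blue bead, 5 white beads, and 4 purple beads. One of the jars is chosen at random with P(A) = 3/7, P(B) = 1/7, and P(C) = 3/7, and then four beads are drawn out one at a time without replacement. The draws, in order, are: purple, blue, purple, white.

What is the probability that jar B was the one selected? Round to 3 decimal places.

0.250

Compute the likelihood of the observed sequence for each case: P(data | jar A) = (3/10)(6/9)(2/8)(1/7) = 1/140; P(data | jar B) = (4/10)(4/9)(3/8)(2/7) = 2/105; P(data | jar C) = (4/10)(1/9)(3/8)(5/7) = 1/84.
The prior-weighted likelihoods are 3/7 · 1/140 = 3/980, 1/7 · 2/105 = 2/735, 3/7 · 1/84 = 1/196; these sum to 8/735.
Therefore the posterior P(jar B | data) = (2/735) / (8/735) = 1/4.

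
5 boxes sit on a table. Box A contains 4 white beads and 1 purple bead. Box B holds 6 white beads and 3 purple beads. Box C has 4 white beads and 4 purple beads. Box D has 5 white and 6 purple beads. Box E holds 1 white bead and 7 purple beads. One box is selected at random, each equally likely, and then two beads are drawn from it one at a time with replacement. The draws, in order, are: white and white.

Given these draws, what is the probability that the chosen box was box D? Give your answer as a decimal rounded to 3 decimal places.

0.133

For each hypothesis, P(data | H) works out to: P(data | box A) = (4/5)(4/5) = 0.64; P(data | box B) = (6/9)(6/9) = 0.44444; P(data | box C) = (4/8)(4/8) = 0.25; P(data | box D) = (5/11)(5/11) = 0.20661; P(data | box E) = (1/8)(1/8) = 0.015625.
The prior-weighted likelihoods are 1/5 · 0.64 = 0.128, 1/5 · 0.44444 = 0.088889, 1/5 · 0.25 = 0.05, 1/5 · 0.20661 = 0.041322, 1/5 · 0.015625 = 0.003125; these sum to 0.31134.
So P(box D | data) = (0.041322) / (0.31134) = 0.13273.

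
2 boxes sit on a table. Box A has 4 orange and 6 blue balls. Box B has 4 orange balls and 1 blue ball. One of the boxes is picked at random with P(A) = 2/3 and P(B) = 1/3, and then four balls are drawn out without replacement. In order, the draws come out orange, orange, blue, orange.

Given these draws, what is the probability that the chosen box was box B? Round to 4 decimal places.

Compute the likelihood of the observed sequence for each case: P(data | box A) = (4/10)(3/9)(6/8)(2/7) = 1/35; P(data | box B) = (4/5)(3/4)(1/3)(2/2) = 1/5.
The prior-weighted likelihoods are 2/3 · 1/35 = 2/105, 1/3 · 1/5 = 1/15; summing to 3/35.
Hence P(box B | data) = (1/15) / (3/35) = 7/9.

0.7778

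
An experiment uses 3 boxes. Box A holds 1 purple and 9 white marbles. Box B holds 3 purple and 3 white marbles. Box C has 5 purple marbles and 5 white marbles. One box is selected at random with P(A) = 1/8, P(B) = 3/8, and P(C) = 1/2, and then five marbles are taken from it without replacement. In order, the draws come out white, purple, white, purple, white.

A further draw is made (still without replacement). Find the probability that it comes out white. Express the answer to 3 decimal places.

0.206

Under each hypothesis, the probability of the observed sequence is: P(data | box A) = (9/10)(1/9)(8/8)(0/7) = 0; P(data | box B) = (3/6)(3/5)(2/4)(2/3)(1/2) = 0.05; P(data | box C) = (5/10)(5/9)(4/8)(4/7)(3/6) = 0.039683.
Multiplying each by its prior: 1/8 · 0 = 0, 3/8 · 0.05 = 0.01875, 1/2 · 0.039683 = 0.019841; with total 0.038591.
Normalising, the posterior is P(box A | data) = 0, P(box B | data) = 0.48586, P(box C | data) = 0.51414.
Averaging over the posterior, P(white next | data) = (0)(0.48586) + (2/5)(0.51414) = 0.20566.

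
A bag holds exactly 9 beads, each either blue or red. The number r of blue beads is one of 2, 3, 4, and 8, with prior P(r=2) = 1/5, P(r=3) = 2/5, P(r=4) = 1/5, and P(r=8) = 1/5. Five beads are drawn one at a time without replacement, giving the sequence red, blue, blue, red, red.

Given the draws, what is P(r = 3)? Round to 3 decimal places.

0.558

For each hypothesis, P(data | H) works out to: P(data | r = 2) = (7/9)(2/8)(1/7)(6/6)(5/5) = 0.027778; P(data | r = 3) = (6/9)(3/8)(2/7)(5/6)(4/5) = 0.047619; P(data | r = 4) = (5/9)(4/8)(3/7)(4/6)(3/5) = 0.047619; P(data | r = 8) = (1/9)(8/8)(7/7)(0/6) = 0.
Multiplying each by its prior: 1/5 · 0.027778 = 0.0055556, 2/5 · 0.047619 = 0.019048, 1/5 · 0.047619 = 0.0095238, 1/5 · 0 = 0; summing to 0.034127.
So P(r = 3 | data) = (0.019048) / (0.034127) = 0.55814.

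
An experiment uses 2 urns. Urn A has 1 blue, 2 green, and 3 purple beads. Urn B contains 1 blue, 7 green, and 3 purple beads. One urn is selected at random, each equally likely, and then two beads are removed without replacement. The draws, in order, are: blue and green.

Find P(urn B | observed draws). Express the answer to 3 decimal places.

0.488

Compute the likelihood of the observed sequence for each case: P(data | urn A) = (1/6)(2/5) = 1/15; P(data | urn B) = (1/11)(7/10) = 7/110.
The prior-weighted likelihoods are 1/2 · 1/15 = 1/30, 1/2 · 7/110 = 7/220; these sum to 43/660.
Hence P(urn B | data) = (7/220) / (43/660) = 21/43.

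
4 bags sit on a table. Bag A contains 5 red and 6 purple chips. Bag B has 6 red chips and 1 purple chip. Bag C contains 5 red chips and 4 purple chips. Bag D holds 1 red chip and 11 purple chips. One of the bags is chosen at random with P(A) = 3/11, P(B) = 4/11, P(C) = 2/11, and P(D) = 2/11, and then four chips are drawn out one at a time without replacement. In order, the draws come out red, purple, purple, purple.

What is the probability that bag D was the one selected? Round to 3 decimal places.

0.352

Under each hypothesis, the probability of the observed sequence is: P(data | bag A) = (5/11)(6/10)(5/9)(4/8) = 0.075758; P(data | bag B) = (6/7)(1/6)(0/5) = 0; P(data | bag C) = (5/9)(4/8)(3/7)(2/6) = 0.039683; P(data | bag D) = (1/12)(11/11)(10/10)(9/9) = 0.083333.
Weighting by the prior gives 3/11 · 0.075758 = 0.020661, 4/11 · 0 = 0, 2/11 · 0.039683 = 0.007215, 2/11 · 0.083333 = 0.015152; these sum to 0.043028.
Therefore the posterior P(bag D | data) = (0.015152) / (0.043028) = 0.35213.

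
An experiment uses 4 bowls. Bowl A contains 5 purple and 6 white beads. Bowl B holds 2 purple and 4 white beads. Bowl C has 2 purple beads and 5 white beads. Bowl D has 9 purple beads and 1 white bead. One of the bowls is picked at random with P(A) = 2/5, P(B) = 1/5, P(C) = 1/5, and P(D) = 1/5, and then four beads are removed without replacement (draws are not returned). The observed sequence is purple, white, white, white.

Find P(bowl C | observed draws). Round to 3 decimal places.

0.334

Compute the likelihood of the observed sequence for each case: P(data | bowl A) = (5/11)(6/10)(5/9)(4/8) = 0.075758; P(data | bowl B) = (2/6)(4/5)(3/4)(2/3) = 0.13333; P(data | bowl C) = (2/7)(5/6)(4/5)(3/4) = 0.14286; P(data | bowl D) = (9/10)(1/9)(0/8) = 0.
The prior-weighted likelihoods are 2/5 · 0.075758 = 0.030303, 1/5 · 0.13333 = 0.026667, 1/5 · 0.14286 = 0.028571, 1/5 · 0 = 0; with total 0.085541.
Hence P(bowl C | data) = (0.028571) / (0.085541) = 0.33401.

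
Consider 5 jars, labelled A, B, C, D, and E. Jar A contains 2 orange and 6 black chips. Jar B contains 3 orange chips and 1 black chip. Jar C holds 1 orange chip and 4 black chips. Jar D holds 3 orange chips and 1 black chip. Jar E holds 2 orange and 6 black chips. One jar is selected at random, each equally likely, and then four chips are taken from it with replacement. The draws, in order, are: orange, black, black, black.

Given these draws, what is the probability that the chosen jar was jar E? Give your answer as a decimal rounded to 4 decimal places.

0.3132

For each hypothesis, P(data | H) works out to: P(data | jar A) = (2/8)(6/8)(6/8)(6/8) = 0.10547; P(data | jar B) = (3/4)(1/4)(1/4)(1/4) = 0.011719; P(data | jar C) = (1/5)(4/5)(4/5)(4/5) = 0.1024; P(data | jar D) = (3/4)(1/4)(1/4)(1/4) = 0.011719; P(data | jar E) = (2/8)(6/8)(6/8)(6/8) = 0.10547.
Multiplying each by its prior: 1/5 · 0.10547 = 0.021094, 1/5 · 0.011719 = 0.0023437, 1/5 · 0.1024 = 0.02048, 1/5 · 0.011719 = 0.0023437, 1/5 · 0.10547 = 0.021094; summing to 0.067355.
By Bayes' rule, P(jar E | data) = (0.021094) / (0.067355) = 0.31317.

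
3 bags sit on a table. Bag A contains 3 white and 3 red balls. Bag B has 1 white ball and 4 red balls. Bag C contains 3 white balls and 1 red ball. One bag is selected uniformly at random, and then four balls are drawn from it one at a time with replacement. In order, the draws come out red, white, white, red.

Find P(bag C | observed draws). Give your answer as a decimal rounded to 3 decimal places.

For each hypothesis, P(data | H) works out to: P(data | bag A) = (3/6)(3/6)(3/6)(3/6) = 0.0625; P(data | bag B) = (4/5)(1/5)(1/5)(4/5) = 0.0256; P(data | bag C) = (1/4)(3/4)(3/4)(1/4) = 0.035156.
The prior-weighted likelihoods are 1/3 · 0.0625 = 0.020833, 1/3 · 0.0256 = 0.0085333, 1/3 · 0.035156 = 0.011719; these sum to 0.041085.
By Bayes' rule, P(bag C | data) = (0.011719) / (0.041085) = 0.28523.

0.285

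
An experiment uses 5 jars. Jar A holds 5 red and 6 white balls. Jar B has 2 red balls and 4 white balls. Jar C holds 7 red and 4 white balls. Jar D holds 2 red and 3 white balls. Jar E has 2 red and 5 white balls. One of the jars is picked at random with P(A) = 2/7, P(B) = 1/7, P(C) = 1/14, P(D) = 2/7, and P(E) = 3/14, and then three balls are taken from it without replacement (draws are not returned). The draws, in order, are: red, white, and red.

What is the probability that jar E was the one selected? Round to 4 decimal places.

0.1074

For each hypothesis, P(data | H) works out to: P(data | jar A) = (5/11)(6/10)(4/9) = 0.12121; P(data | jar B) = (2/6)(4/5)(1/4) = 0.066667; P(data | jar C) = (7/11)(4/10)(6/9) = 0.1697; P(data | jar D) = (2/5)(3/4)(1/3) = 0.1; P(data | jar E) = (2/7)(5/6)(1/5) = 0.047619.
Weighting by the prior gives 2/7 · 0.12121 = 0.034632, 1/7 · 0.066667 = 0.0095238, 1/14 · 0.1697 = 0.012121, 2/7 · 0.1 = 0.028571, 3/14 · 0.047619 = 0.010204; these sum to 0.095053.
By Bayes' rule, P(jar E | data) = (0.010204) / (0.095053) = 0.10735.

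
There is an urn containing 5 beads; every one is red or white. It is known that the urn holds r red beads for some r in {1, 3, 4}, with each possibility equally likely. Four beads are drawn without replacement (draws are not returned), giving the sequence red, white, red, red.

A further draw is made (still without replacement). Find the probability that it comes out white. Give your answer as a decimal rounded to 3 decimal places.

Compute the likelihood of the observed sequence for each case: P(data | r = 1) = (1/5)(4/4)(0/3) = 0; P(data | r = 3) = (3/5)(2/4)(2/3)(1/2) = 1/10; P(data | r = 4) = (4/5)(1/4)(3/3)(2/2) = 1/5.
Multiplying each by its prior: 1/3 · 0 = 0, 1/3 · 1/10 = 1/30, 1/3 · 1/5 = 1/15; summing to 1/10.
Normalising, the posterior is P(r = 1 | data) = 0, P(r = 3 | data) = 1/3, P(r = 4 | data) = 2/3.
Averaging over the posterior, P(white next | data) = (1)(1/3) + (0)(2/3) = 1/3.

0.333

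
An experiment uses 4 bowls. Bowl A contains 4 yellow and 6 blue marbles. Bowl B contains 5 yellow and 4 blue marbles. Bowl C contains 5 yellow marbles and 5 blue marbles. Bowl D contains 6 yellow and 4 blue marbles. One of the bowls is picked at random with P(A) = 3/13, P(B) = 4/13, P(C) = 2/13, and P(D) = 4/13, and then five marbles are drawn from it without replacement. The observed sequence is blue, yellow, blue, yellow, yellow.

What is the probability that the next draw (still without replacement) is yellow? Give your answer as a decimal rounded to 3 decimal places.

0.481

Compute the likelihood of the observed sequence for each case: P(data | bowl A) = (6/10)(4/9)(5/8)(3/7)(2/6) = 0.02381; P(data | bowl B) = (4/9)(5/8)(3/7)(4/6)(3/5) = 0.047619; P(data | bowl C) = (5/10)(5/9)(4/8)(4/7)(3/6) = 0.039683; P(data | bowl D) = (4/10)(6/9)(3/8)(5/7)(4/6) = 0.047619.
Weighting by the prior gives 3/13 · 0.02381 = 0.0054945, 4/13 · 0.047619 = 0.014652, 2/13 · 0.039683 = 0.006105, 4/13 · 0.047619 = 0.014652; these sum to 0.040904.
The posterior is then P(bowl A | data) = 0.13433, P(bowl B | data) = 0.35821, P(bowl C | data) = 0.14925, P(bowl D | data) = 0.35821.
The predictive probability is P(yellow next | data) = (1/5)(0.13433) + (1/2)(0.35821) + (2/5)(0.14925) + (3/5)(0.35821) = 0.4806.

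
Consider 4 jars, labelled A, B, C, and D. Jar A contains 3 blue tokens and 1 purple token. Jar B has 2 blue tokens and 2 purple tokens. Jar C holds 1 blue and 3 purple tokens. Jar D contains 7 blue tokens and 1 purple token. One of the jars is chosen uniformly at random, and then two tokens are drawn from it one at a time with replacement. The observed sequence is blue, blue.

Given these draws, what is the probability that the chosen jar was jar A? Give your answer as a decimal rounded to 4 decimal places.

The likelihood of the observed sequence under each hypothesis: P(data | jar A) = (3/4)(3/4) = 9/16; P(data | jar B) = (2/4)(2/4) = 1/4; P(data | jar C) = (1/4)(1/4) = 1/16; P(data | jar D) = (7/8)(7/8) = 49/64.
Multiplying each by its prior: 1/4 · 9/16 = 9/64, 1/4 · 1/4 = 1/16, 1/4 · 1/16 = 1/64, 1/4 · 49/64 = 49/256; these sum to 105/256.
So P(jar A | data) = (9/64) / (105/256) = 12/35.

0.3429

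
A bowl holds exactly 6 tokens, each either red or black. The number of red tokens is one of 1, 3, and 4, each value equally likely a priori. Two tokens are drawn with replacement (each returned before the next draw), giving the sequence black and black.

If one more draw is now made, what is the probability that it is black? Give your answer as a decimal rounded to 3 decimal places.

The likelihood of the observed sequence under each hypothesis: P(data | r = 1) = (5/6)(5/6) = 25/36; P(data | r = 3) = (3/6)(3/6) = 1/4; P(data | r = 4) = (2/6)(2/6) = 1/9.
Weighting by the prior gives 1/3 · 25/36 = 25/108, 1/3 · 1/4 = 1/12, 1/3 · 1/9 = 1/27; with total 19/54.
Normalising, the posterior is P(r = 1 | data) = 25/38, P(r = 3 | data) = 9/38, P(r = 4 | data) = 2/19.
So P(black next | data) = Σ P(black next | H) P(H | data) = (5/6)(25/38) + (1/2)(9/38) + (1/3)(2/19) = 40/57.

0.702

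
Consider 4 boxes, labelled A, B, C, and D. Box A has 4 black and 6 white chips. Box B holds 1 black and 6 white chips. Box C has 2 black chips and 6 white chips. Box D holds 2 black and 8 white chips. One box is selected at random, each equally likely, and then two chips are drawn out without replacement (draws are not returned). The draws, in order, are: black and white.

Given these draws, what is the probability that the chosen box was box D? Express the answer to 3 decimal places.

0.222

The likelihood of the observed sequence under each hypothesis: P(data | box A) = (4/10)(6/9) = 4/15; P(data | box B) = (1/7)(6/6) = 1/7; P(data | box C) = (2/8)(6/7) = 3/14; P(data | box D) = (2/10)(8/9) = 8/45.
Weighting by the prior gives 1/4 · 4/15 = 1/15, 1/4 · 1/7 = 1/28, 1/4 · 3/14 = 3/56, 1/4 · 8/45 = 2/45; summing to 101/504.
Hence P(box D | data) = (2/45) / (101/504) = 112/505.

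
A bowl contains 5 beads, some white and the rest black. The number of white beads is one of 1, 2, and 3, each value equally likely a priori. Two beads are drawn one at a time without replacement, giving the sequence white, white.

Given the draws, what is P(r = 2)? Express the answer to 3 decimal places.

0.250

The likelihood of the observed sequence under each hypothesis: P(data | r = 1) = (1/5)(0/4) = 0; P(data | r = 2) = (2/5)(1/4) = 1/10; P(data | r = 3) = (3/5)(2/4) = 3/10.
The prior-weighted likelihoods are 1/3 · 0 = 0, 1/3 · 1/10 = 1/30, 1/3 · 3/10 = 1/10; summing to 2/15.
Hence P(r = 2 | data) = (1/30) / (2/15) = 1/4.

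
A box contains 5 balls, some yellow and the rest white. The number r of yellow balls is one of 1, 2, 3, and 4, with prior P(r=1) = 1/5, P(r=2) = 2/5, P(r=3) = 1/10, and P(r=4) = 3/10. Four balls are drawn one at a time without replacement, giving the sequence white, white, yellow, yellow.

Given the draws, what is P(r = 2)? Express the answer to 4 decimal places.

0.8000

Compute the likelihood of the observed sequence for each case: P(data | r = 1) = (4/5)(3/4)(1/3)(0/2) = 0; P(data | r = 2) = (3/5)(2/4)(2/3)(1/2) = 1/10; P(data | r = 3) = (2/5)(1/4)(3/3)(2/2) = 1/10; P(data | r = 4) = (1/5)(0/4) = 0.
Multiplying each by its prior: 1/5 · 0 = 0, 2/5 · 1/10 = 1/25, 1/10 · 1/10 = 1/100, 3/10 · 0 = 0; summing to 1/20.
Hence P(r = 2 | data) = (1/25) / (1/20) = 4/5.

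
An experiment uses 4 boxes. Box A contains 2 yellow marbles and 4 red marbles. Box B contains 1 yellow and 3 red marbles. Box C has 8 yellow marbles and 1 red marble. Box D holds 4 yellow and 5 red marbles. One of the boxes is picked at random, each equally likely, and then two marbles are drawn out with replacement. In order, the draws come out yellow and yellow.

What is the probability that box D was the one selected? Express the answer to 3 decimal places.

The likelihood of the observed sequence under each hypothesis: P(data | box A) = (2/6)(2/6) = 0.11111; P(data | box B) = (1/4)(1/4) = 0.0625; P(data | box C) = (8/9)(8/9) = 0.79012; P(data | box D) = (4/9)(4/9) = 0.19753.
Multiplying each by its prior: 1/4 · 0.11111 = 0.027778, 1/4 · 0.0625 = 0.015625, 1/4 · 0.79012 = 0.19753, 1/4 · 0.19753 = 0.049383; with total 0.29032.
By Bayes' rule, P(box D | data) = (0.049383) / (0.29032) = 0.1701.

0.170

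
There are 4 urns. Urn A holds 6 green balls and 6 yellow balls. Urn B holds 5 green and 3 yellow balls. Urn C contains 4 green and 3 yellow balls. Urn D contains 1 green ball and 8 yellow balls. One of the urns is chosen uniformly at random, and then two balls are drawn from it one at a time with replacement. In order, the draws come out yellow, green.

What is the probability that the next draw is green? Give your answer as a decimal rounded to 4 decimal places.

Under each hypothesis, the probability of the observed sequence is: P(data | urn A) = (6/12)(6/12) = 0.25; P(data | urn B) = (3/8)(5/8) = 0.23438; P(data | urn C) = (3/7)(4/7) = 0.2449; P(data | urn D) = (8/9)(1/9) = 0.098765.
The prior-weighted likelihoods are 1/4 · 0.25 = 0.0625, 1/4 · 0.23438 = 0.058594, 1/4 · 0.2449 = 0.061224, 1/4 · 0.098765 = 0.024691; with total 0.20701.
Dividing through by the total gives posterior P(urn A | data) = 0.30192, P(urn B | data) = 0.28305, P(urn C | data) = 0.29576, P(urn D | data) = 0.11928.
Averaging over the posterior, P(green next | data) = (1/2)(0.30192) + (5/8)(0.28305) + (4/7)(0.29576) + (1/9)(0.11928) = 0.51012.

0.5101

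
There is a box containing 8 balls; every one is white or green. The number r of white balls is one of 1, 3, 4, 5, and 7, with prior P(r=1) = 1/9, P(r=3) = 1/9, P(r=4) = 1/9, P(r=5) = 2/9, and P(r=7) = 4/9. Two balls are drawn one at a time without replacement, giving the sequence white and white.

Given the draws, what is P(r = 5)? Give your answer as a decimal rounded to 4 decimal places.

For each hypothesis, P(data | H) works out to: P(data | r = 1) = (1/8)(0/7) = 0; P(data | r = 3) = (3/8)(2/7) = 3/28; P(data | r = 4) = (4/8)(3/7) = 3/14; P(data | r = 5) = (5/8)(4/7) = 5/14; P(data | r = 7) = (7/8)(6/7) = 3/4.
Weighting by the prior gives 1/9 · 0 = 0, 1/9 · 3/28 = 1/84, 1/9 · 3/14 = 1/42, 2/9 · 5/14 = 5/63, 4/9 · 3/4 = 1/3; summing to 113/252.
By Bayes' rule, P(r = 5 | data) = (5/63) / (113/252) = 20/113.

0.1770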